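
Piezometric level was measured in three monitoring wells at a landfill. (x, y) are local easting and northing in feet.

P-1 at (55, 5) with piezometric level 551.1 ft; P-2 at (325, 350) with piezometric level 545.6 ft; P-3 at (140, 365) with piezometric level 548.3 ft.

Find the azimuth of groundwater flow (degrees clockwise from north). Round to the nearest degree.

Differences from P-1: to P-2 (Δx, Δy, Δh) = (270, 345, -5.5); to P-3 = (85, 360, -2.8).
Solve a·Δx + b·Δy = Δh: det = 270·360 − 85·345 = 67875.
∂h/∂x = [(-5.5)·360 − (-2.8)·345] / 67875 = -0.01494
∂h/∂y = [270·(-2.8) − 85·(-5.5)] / 67875 = -0.004250
Flow direction (−∇h) has components (+0.01494 E, +0.004250 N).
Azimuth = atan2(E, N) = atan2(+0.01494, +0.004250) = 74.1° ≈ 074°.

074°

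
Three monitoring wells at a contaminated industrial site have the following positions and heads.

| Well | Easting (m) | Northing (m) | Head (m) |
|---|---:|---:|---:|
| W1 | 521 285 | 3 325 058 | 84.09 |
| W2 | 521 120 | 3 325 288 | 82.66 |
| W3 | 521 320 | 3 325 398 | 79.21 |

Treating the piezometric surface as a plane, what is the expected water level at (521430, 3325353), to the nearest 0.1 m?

Taking W1 as reference: W2−W1 = (-165, 230, -1.43); W3−W1 = (35, 340, -4.88).
Solve a·Δx + b·Δy = Δh: det = (-165)·340 − 35·230 = -64150.
∂h/∂x = [(-1.43)·340 − (-4.88)·230] / -64150 = -0.009917
∂h/∂y = [(-165)·(-4.88) − 35·(-1.43)] / -64150 = -0.01333
h(521430, 3325353) = 84.09 + (-0.009917)·(145) + (-0.01333)·(295) = 84.09 -1.438 -3.933 = 78.719 m.

78.7 m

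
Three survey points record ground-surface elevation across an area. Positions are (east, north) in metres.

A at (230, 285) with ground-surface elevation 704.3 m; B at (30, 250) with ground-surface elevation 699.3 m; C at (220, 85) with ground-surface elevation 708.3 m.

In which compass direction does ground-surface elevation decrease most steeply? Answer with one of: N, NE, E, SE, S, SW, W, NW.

NW

Taking A as reference: B−A = (-200, -35, -5.0); C−A = (-10, -200, +4.0).
Determinant of the coordinate differences = (-200)·(-200) − (-10)·(-35) = 39650.
∂z/∂x = [(-5.0)·(-200) − (+4.0)·(-35)] / 39650 = +0.02875
∂z/∂y = [(-200)·(+4.0) − (-10)·(-5.0)] / 39650 = -0.02144
Steepest decrease is along −∇f = (-0.02875 E, +0.02144 N) → northwest.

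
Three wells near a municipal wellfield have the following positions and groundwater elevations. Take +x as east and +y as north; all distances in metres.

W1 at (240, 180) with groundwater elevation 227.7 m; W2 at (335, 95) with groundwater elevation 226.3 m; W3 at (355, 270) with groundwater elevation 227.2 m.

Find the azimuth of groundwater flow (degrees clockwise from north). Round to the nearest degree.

124°

Taking W1 as reference: W2−W1 = (95, -85, -1.4); W3−W1 = (115, 90, -0.5).
Solve a·Δx + b·Δy = Δh: det = 95·90 − 115·(-85) = 18325.
∂h/∂x = [(-1.4)·90 − (-0.5)·(-85)] / 18325 = -0.009195
∂h/∂y = [95·(-0.5) − 115·(-1.4)] / 18325 = +0.006194
Flow direction (−∇h) has components (+0.009195 E, -0.006194 N).
Azimuth = atan2(E, N) = atan2(+0.009195, -0.006194) = 124.0° ≈ 124°.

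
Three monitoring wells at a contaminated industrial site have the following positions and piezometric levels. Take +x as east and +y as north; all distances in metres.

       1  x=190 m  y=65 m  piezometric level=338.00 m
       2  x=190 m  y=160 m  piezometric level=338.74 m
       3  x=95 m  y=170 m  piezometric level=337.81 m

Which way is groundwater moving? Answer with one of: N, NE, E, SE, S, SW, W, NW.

SW

Taking 1 as reference: 2−1 = (0, 95, +0.74); 3−1 = (-95, 105, -0.19).
Determinant of the coordinate differences = 0·105 − (-95)·95 = 9025.
∂h/∂x = [(+0.74)·105 − (-0.19)·95] / 9025 = +0.01061
∂h/∂y = [0·(-0.19) − (-95)·(+0.74)] / 9025 = +0.007789
Flow = −∇h = (-0.01061 east, -0.007789 north), which points southwest.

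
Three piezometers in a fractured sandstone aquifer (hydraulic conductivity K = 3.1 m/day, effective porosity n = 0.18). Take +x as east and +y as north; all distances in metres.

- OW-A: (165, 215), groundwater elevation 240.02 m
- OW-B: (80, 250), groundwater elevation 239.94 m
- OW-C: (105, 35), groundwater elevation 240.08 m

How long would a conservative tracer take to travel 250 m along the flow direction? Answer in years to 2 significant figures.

With h = a·x + b·y + c and OW-A as origin, the differences give:
  (-85)·a + 35·b = -0.08
  (-60)·a + (-180)·b = +0.06
Eliminate b (×(-180) and ×35, subtract): 17400·a = 12.300 → a = ∂h/∂x = +0.0007069
Back-substitute: b = ∂h/∂y = -0.0005690.
|∇h| = √(0.0007069² + -0.0005690²) = 0.0009075
Seepage velocity v = K·i/n = 3.1 × 0.0009075 / 0.18 = 0.01563 m/day.
t = 250 / 0.01563 = 1.599e+04 days = 43.8 years.

44 years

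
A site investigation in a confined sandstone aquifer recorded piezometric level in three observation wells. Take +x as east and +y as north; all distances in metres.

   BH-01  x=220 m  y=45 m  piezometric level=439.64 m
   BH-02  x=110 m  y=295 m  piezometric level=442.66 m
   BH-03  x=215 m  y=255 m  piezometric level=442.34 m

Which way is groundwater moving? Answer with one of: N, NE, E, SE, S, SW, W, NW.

With h = a·x + b·y + c and BH-01 as origin, the differences give:
  (-110)·a + 250·b = +3.02
  (-5)·a + 210·b = +2.70
Eliminate b (×210 and ×250, subtract): -21850·a = -40.800 → a = ∂h/∂x = +0.001867
Back-substitute: b = ∂h/∂y = +0.01290.
Flow = −∇h = (-0.001867 east, -0.01290 north), which points south.

S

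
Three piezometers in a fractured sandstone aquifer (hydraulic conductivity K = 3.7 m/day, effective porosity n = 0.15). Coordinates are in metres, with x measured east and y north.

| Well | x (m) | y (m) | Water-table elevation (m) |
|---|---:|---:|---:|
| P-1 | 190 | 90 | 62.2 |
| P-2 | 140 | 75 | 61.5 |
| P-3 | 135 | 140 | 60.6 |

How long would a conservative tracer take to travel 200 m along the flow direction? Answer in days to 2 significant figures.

370 days

Taking P-1 as reference: P-2−P-1 = (-50, -15, -0.7); P-3−P-1 = (-55, 50, -1.6).
Determinant of the coordinate differences = (-50)·50 − (-55)·(-15) = -3325.
∂h/∂x = [(-0.7)·50 − (-1.6)·(-15)] / -3325 = +0.01774
∂h/∂y = [(-50)·(-1.6) − (-55)·(-0.7)] / -3325 = -0.01248
|∇h| = √(0.01774² + -0.01248²) = 0.02169
Seepage velocity v = K·i/n = 3.7 × 0.02169 / 0.15 = 0.535 m/day.
t = 200 / 0.535 = 373.8 days.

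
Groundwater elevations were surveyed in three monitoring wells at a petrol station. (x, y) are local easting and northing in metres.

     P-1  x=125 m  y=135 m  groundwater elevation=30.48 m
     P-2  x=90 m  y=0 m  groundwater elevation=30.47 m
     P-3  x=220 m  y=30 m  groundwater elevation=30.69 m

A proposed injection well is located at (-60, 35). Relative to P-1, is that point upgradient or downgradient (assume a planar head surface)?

Taking P-1 as reference: P-2−P-1 = (-35, -135, -0.01); P-3−P-1 = (95, -105, +0.21).
Determinant of the coordinate differences = (-35)·(-105) − 95·(-135) = 16500.
∂h/∂x = [(-0.01)·(-105) − (+0.21)·(-135)] / 16500 = +0.001782
∂h/∂y = [(-35)·(+0.21) − 95·(-0.01)] / 16500 = -0.0003879
Head at (-60, 35) = 30.48 + (+0.001782)·(-185) + (-0.0003879)·(-100) = 30.19 m.
That is lower than the 30.48 m at P-1, so the point is downgradient.

downgradient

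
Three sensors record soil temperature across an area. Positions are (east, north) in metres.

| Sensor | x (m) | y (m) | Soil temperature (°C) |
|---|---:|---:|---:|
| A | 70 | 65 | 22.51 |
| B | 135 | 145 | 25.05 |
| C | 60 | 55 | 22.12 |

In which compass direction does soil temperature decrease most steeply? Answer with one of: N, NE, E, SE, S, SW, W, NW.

With T = a·x + b·y + c and A as origin, the differences give:
  65·a + 80·b = +2.54
  (-10)·a + (-10)·b = -0.39
Eliminate b (×(-10) and ×80, subtract): 150·a = 5.800 → a = ∂T/∂x = +0.03867
Back-substitute: b = ∂T/∂y = +0.0003333.
Steepest decrease is along −∇f = (-0.03867 E, -0.0003333 N) → west.

W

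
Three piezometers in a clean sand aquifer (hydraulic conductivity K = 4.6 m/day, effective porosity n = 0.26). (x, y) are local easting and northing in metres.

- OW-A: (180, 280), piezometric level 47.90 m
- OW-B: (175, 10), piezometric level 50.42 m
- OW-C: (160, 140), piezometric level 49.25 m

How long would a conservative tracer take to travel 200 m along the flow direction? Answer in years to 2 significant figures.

Taking OW-A as reference: OW-B−OW-A = (-5, -270, +2.52); OW-C−OW-A = (-20, -140, +1.35).
Determinant of the coordinate differences = (-5)·(-140) − (-20)·(-270) = -4700.
∂h/∂x = [(+2.52)·(-140) − (+1.35)·(-270)] / -4700 = -0.002489
∂h/∂y = [(-5)·(+1.35) − (-20)·(+2.52)] / -4700 = -0.009287
|∇h| = √(-0.002489² + -0.009287²) = 0.009615
Seepage velocity v = K·i/n = 4.6 × 0.009615 / 0.26 = 0.1701 m/day.
t = 200 / 0.1701 = 1176 days = 3.22 years.

3.2 years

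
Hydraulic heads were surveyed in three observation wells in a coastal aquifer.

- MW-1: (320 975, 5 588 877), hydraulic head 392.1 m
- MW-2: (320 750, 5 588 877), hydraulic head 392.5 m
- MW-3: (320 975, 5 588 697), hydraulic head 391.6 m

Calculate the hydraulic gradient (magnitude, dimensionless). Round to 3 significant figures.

∂h/∂x = (392.5 − 392.1) / (320750 − 320975) = -0.001778
∂h/∂y = (391.6 − 392.1) / (5588697 − 5588877) = +0.002778
|∇h| = √(-0.001778² + 0.002778²) = 0.003298

0.00330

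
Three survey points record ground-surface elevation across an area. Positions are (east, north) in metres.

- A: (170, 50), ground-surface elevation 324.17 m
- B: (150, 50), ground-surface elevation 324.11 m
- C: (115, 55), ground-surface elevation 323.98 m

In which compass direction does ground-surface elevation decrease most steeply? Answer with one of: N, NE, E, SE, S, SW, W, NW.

Differences from A: to B (Δx, Δy, Δh) = (-20, 0, -0.06); to C = (-55, 5, -0.19).
Determinant of the coordinate differences = (-20)·5 − (-55)·0 = -100.
∂z/∂x = [(-0.06)·5 − (-0.19)·0] / -100 = +0.003000
∂z/∂y = [(-20)·(-0.19) − (-55)·(-0.06)] / -100 = -0.005000
Steepest decrease is along −∇f = (-0.003000 E, +0.005000 N) → northwest.

NW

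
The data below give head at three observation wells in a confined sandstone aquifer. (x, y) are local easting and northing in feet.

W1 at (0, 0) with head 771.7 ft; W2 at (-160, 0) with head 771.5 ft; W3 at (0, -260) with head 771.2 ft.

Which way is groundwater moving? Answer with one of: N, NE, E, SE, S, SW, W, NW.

∂h/∂x = (771.5 − 771.7) / (-160 − 0) = +0.001250
∂h/∂y = (771.2 − 771.7) / (-260 − 0) = +0.001923
Flow = −∇h = (-0.001250 east, -0.001923 north), which points southwest.

SW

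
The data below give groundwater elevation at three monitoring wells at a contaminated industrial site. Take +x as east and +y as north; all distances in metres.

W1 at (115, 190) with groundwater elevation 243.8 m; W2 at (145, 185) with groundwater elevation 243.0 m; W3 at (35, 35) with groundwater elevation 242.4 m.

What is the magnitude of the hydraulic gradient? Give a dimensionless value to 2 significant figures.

0.031

Differences from W1: to W2 (Δx, Δy, Δh) = (30, -5, -0.8); to W3 = (-80, -155, -1.4).
Solve a·Δx + b·Δy = Δh: det = 30·(-155) − (-80)·(-5) = -5050.
∂h/∂x = [(-0.8)·(-155) − (-1.4)·(-5)] / -5050 = -0.02317
∂h/∂y = [30·(-1.4) − (-80)·(-0.8)] / -5050 = +0.02099
|∇h| = √(-0.02317² + 0.02099²) = 0.03126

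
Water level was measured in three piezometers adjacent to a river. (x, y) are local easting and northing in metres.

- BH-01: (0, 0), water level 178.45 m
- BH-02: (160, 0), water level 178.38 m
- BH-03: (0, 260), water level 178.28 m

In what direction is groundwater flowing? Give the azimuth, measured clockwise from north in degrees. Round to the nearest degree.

034°

∂h/∂x = (178.38 − 178.45) / (160 − 0) = -0.0004375
∂h/∂y = (178.28 − 178.45) / (260 − 0) = -0.0006538
Flow direction (−∇h) has components (+0.0004375 E, +0.0006538 N).
Azimuth = atan2(E, N) = atan2(+0.0004375, +0.0006538) = 33.8° ≈ 034°.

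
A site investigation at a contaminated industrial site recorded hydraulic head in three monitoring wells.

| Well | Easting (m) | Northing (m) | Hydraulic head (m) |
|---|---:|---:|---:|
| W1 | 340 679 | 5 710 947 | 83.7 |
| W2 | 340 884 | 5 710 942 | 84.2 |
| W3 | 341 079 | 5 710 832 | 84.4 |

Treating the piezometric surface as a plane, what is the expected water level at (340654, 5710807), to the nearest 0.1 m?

83.3 m

With h = a·x + b·y + c and W1 as origin, the differences give:
  205·a + (-5)·b = +0.5
  400·a + (-115)·b = +0.7
Eliminate b (×(-115) and ×(-5), subtract): -21575·a = -54.00 → a = ∂h/∂x = +0.002503
Back-substitute: b = ∂h/∂y = +0.002619.
h(340654, 5710807) = 83.7 + (+0.002503)·(-25) + (+0.002619)·(-140) = 83.7 -0.063 -0.367 = 83.271 m.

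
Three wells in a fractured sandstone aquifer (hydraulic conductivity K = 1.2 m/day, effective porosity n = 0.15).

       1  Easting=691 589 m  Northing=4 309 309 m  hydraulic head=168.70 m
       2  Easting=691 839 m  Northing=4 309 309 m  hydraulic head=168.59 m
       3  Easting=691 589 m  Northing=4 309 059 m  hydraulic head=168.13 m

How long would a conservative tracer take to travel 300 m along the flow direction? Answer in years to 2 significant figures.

∂h/∂x = (168.59 − 168.70) / (691839 − 691589) = -0.0004400
∂h/∂y = (168.13 − 168.70) / (4309059 − 4309309) = +0.002280
|∇h| = √(-0.0004400² + 0.002280²) = 0.002322
Seepage velocity v = K·i/n = 1.2 × 0.002322 / 0.15 = 0.01858 m/day.
t = 300 / 0.01858 = 1.615e+04 days = 44.2 years.

44 years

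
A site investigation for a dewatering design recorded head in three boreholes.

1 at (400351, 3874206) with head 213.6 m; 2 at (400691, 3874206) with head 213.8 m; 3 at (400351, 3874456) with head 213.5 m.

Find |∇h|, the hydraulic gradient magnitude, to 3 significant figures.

0.000711

∂h/∂x = (213.8 − 213.6) / (400691 − 400351) = +0.0005882
∂h/∂y = (213.5 − 213.6) / (3874456 − 3874206) = -0.0004000
|∇h| = √(0.0005882² + -0.0004000²) = 0.0007113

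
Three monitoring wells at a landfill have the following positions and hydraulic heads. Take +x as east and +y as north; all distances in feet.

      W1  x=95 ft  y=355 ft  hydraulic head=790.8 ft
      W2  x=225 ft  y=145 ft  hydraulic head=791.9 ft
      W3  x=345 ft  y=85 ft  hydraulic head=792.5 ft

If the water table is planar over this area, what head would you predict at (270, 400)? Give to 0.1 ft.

With h = a·x + b·y + c and W1 as origin, the differences give:
  130·a + (-210)·b = +1.1
  250·a + (-270)·b = +1.7
Eliminate b (×(-270) and ×(-210), subtract): 17400·a = 60.00 → a = ∂h/∂x = +0.003448
Back-substitute: b = ∂h/∂y = -0.003103.
h(270, 400) = 790.8 + (+0.003448)·(175) + (-0.003103)·(45) = 790.8 +0.603 -0.140 = 791.264 ft.

791.3 ft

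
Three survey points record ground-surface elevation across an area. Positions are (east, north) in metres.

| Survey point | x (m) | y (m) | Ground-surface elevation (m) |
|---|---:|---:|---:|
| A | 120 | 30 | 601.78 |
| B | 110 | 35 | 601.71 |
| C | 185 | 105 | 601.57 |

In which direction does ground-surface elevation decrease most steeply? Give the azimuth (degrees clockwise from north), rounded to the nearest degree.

With z = a·x + b·y + c and A as origin, the differences give:
  (-10)·a + 5·b = -0.07
  65·a + 75·b = -0.21
Eliminate b (×75 and ×5, subtract): -1075·a = -4.200 → a = ∂z/∂x = +0.003907
Back-substitute: b = ∂z/∂y = -0.006186.
Steepest decrease is along −∇f: components (-0.003907 E, +0.006186 N).
Azimuth = atan2(-0.003907, +0.006186) = 327.7° ≈ 328°.

328°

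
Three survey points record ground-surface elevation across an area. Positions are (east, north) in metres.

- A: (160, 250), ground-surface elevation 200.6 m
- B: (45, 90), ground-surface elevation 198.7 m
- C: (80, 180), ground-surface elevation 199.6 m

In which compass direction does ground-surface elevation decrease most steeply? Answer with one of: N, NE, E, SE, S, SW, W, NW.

SW

Taking A as reference: B−A = (-115, -160, -1.9); C−A = (-80, -70, -1.0).
Determinant of the coordinate differences = (-115)·(-70) − (-80)·(-160) = -4750.
∂z/∂x = [(-1.9)·(-70) − (-1.0)·(-160)] / -4750 = +0.005684
∂z/∂y = [(-115)·(-1.0) − (-80)·(-1.9)] / -4750 = +0.007789
Steepest decrease is along −∇f = (-0.005684 E, -0.007789 N) → southwest.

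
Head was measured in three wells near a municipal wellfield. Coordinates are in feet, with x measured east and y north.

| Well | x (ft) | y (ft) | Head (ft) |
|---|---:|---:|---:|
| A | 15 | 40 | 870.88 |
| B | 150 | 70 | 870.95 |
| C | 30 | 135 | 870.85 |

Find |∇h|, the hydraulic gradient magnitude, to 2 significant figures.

With h = a·x + b·y + c and A as origin, the differences give:
  135·a + 30·b = +0.07
  15·a + 95·b = -0.03
Eliminate b (×95 and ×30, subtract): 12375·a = 7.550 → a = ∂h/∂x = +0.0006101
Back-substitute: b = ∂h/∂y = -0.0004121.
|∇h| = √(0.0006101² + -0.0004121²) = 0.0007362

0.00074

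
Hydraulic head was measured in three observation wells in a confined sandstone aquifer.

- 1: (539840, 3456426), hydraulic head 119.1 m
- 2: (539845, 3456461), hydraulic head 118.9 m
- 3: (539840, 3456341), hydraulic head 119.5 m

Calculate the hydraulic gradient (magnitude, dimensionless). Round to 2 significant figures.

0.0085

Differences from 1: to 2 (Δx, Δy, Δh) = (5, 35, -0.2); to 3 = (0, -85, +0.4).
Solve a·Δx + b·Δy = Δh: det = 5·(-85) − 0·35 = -425.
∂h/∂x = [(-0.2)·(-85) − (+0.4)·35] / -425 = -0.007059
∂h/∂y = [5·(+0.4) − 0·(-0.2)] / -425 = -0.004706
|∇h| = √(-0.007059² + -0.004706²) = 0.008484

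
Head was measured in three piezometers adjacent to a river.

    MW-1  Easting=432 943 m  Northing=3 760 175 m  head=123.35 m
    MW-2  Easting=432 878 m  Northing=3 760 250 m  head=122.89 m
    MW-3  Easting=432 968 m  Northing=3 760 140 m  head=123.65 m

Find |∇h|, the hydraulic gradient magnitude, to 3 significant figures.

0.0256

With h = a·x + b·y + c and MW-1 as origin, the differences give:
  (-65)·a + 75·b = -0.46
  25·a + (-35)·b = +0.30
Eliminate b (×(-35) and ×75, subtract): 400·a = -6.400 → a = ∂h/∂x = -0.01600
Back-substitute: b = ∂h/∂y = -0.02000.
|∇h| = √(-0.01600² + -0.02000²) = 0.02561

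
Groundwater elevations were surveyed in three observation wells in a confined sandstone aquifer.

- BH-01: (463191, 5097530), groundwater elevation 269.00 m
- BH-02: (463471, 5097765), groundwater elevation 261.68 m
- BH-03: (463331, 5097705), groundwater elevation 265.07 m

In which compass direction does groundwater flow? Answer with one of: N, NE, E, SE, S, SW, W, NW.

Taking BH-01 as reference: BH-02−BH-01 = (280, 235, -7.32); BH-03−BH-01 = (140, 175, -3.93).
Solve a·Δx + b·Δy = Δh: det = 280·175 − 140·235 = 16100.
∂h/∂x = [(-7.32)·175 − (-3.93)·235] / 16100 = -0.02220
∂h/∂y = [280·(-3.93) − 140·(-7.32)] / 16100 = -0.004696
Flow = −∇h = (+0.02220 east, +0.004696 north), which points east.

E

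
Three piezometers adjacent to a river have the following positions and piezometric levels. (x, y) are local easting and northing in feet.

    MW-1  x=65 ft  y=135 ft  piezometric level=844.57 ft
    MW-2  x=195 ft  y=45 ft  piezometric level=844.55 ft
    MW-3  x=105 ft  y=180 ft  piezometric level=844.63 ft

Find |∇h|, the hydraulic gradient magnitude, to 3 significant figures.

Taking MW-1 as reference: MW-2−MW-1 = (130, -90, -0.02); MW-3−MW-1 = (40, 45, +0.06).
Solve a·Δx + b·Δy = Δh: det = 130·45 − 40·(-90) = 9450.
∂h/∂x = [(-0.02)·45 − (+0.06)·(-90)] / 9450 = +0.0004762
∂h/∂y = [130·(+0.06) − 40·(-0.02)] / 9450 = +0.0009101
|∇h| = √(0.0004762² + 0.0009101²) = 0.001027

0.00103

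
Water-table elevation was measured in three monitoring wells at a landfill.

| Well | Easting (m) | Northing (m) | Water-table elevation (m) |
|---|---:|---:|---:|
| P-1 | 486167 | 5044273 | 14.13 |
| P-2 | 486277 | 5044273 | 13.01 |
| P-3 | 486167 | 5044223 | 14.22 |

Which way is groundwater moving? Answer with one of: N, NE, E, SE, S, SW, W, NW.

E

∂h/∂x = (13.01 − 14.13) / (486277 − 486167) = -0.01018
∂h/∂y = (14.22 − 14.13) / (5044223 − 5044273) = -0.001800
Flow = −∇h = (+0.01018 east, +0.001800 north), which points east.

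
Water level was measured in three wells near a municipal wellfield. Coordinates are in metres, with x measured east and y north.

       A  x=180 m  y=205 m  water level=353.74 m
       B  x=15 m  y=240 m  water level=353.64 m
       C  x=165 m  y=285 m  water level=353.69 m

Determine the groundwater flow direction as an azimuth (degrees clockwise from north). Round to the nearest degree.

Taking A as reference: B−A = (-165, 35, -0.10); C−A = (-15, 80, -0.05).
Determinant of the coordinate differences = (-165)·80 − (-15)·35 = -12675.
∂h/∂x = [(-0.10)·80 − (-0.05)·35] / -12675 = +0.0004931
∂h/∂y = [(-165)·(-0.05) − (-15)·(-0.10)] / -12675 = -0.0005325
Flow direction (−∇h) has components (-0.0004931 E, +0.0005325 N).
Azimuth = atan2(E, N) = atan2(-0.0004931, +0.0005325) = 317.2° ≈ 317°.

317°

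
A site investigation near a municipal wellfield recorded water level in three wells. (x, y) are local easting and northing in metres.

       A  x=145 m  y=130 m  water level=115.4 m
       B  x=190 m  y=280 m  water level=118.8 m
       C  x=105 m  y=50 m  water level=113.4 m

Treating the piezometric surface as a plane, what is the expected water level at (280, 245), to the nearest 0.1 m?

119.2 m

With h = a·x + b·y + c and A as origin, the differences give:
  45·a + 150·b = +3.4
  (-40)·a + (-80)·b = -2.0
Eliminate b (×(-80) and ×150, subtract): 2400·a = 28.00 → a = ∂h/∂x = +0.01167
Back-substitute: b = ∂h/∂y = +0.01917.
h(280, 245) = 115.4 + (+0.01167)·(135) + (+0.01917)·(115) = 115.4 +1.575 +2.204 = 119.179 m.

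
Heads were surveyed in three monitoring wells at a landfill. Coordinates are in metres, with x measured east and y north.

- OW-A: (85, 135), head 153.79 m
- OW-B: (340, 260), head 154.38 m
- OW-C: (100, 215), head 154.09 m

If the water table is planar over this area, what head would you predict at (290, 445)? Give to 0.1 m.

Differences from OW-A: to OW-B (Δx, Δy, Δh) = (255, 125, +0.59); to OW-C = (15, 80, +0.30).
Solve a·Δx + b·Δy = Δh: det = 255·80 − 15·125 = 18525.
∂h/∂x = [(+0.59)·80 − (+0.30)·125] / 18525 = +0.0005236
∂h/∂y = [255·(+0.30) − 15·(+0.59)] / 18525 = +0.003652
h(290, 445) = 153.79 + (+0.0005236)·(205) + (+0.003652)·(310) = 153.79 +0.107 +1.132 = 155.029 m.

155.0 m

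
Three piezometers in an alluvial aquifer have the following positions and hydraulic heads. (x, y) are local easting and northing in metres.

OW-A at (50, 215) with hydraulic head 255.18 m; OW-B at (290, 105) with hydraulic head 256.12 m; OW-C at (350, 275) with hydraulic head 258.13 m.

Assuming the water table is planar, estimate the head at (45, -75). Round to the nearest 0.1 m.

252.5 m

With h = a·x + b·y + c and OW-A as origin, the differences give:
  240·a + (-110)·b = +0.94
  300·a + 60·b = +2.95
Eliminate b (×60 and ×(-110), subtract): 47400·a = 380.900 → a = ∂h/∂x = +0.008036
Back-substitute: b = ∂h/∂y = +0.008987.
h(45, -75) = 255.18 + (+0.008036)·(-5) + (+0.008987)·(-290) = 255.18 -0.040 -2.606 = 252.533 m.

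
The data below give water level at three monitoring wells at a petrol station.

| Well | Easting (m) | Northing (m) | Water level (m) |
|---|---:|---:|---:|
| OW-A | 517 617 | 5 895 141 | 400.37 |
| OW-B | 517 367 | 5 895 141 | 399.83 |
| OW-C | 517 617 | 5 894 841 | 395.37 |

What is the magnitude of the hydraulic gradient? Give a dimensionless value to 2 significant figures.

0.017

∂h/∂x = (399.83 − 400.37) / (517367 − 517617) = +0.002160
∂h/∂y = (395.37 − 400.37) / (5894841 − 5895141) = +0.01667
|∇h| = √(0.002160² + 0.01667²) = 0.01681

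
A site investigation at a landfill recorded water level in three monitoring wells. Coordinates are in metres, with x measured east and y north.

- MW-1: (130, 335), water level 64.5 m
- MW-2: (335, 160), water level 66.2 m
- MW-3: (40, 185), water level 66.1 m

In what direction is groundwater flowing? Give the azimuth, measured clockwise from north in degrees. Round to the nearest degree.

Three-point gradient (reference MW-1): Δ to MW-2 = (205, -175, +1.7), Δ to MW-3 = (-90, -150, +1.6).
∂h/∂x = -0.0005376, ∂h/∂y = -0.01034 (det = -46500).
Flow direction (−∇h) has components (+0.0005376 E, +0.01034 N).
Azimuth = atan2(E, N) = atan2(+0.0005376, +0.01034) = 3.0° ≈ 003°.

003°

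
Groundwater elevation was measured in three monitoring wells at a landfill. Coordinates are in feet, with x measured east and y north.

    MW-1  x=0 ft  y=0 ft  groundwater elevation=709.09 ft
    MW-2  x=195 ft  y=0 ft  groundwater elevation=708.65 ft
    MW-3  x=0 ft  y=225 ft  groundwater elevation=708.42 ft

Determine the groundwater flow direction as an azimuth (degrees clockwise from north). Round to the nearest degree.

037°

∂h/∂x = (708.65 − 709.09) / (195 − 0) = -0.002256
∂h/∂y = (708.42 − 709.09) / (225 − 0) = -0.002978
Flow direction (−∇h) has components (+0.002256 E, +0.002978 N).
Azimuth = atan2(E, N) = atan2(+0.002256, +0.002978) = 37.2° ≈ 037°.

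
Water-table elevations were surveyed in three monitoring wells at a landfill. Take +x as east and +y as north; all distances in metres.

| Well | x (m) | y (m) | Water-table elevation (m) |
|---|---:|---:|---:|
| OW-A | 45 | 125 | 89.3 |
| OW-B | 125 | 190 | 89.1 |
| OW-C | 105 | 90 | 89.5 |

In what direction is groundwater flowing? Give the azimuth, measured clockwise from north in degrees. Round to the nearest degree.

348°

Taking OW-A as reference: OW-B−OW-A = (80, 65, -0.2); OW-C−OW-A = (60, -35, +0.2).
Determinant of the coordinate differences = 80·(-35) − 60·65 = -6700.
∂h/∂x = [(-0.2)·(-35) − (+0.2)·65] / -6700 = +0.0008955
∂h/∂y = [80·(+0.2) − 60·(-0.2)] / -6700 = -0.004179
Flow direction (−∇h) has components (-0.0008955 E, +0.004179 N).
Azimuth = atan2(E, N) = atan2(-0.0008955, +0.004179) = 347.9° ≈ 348°.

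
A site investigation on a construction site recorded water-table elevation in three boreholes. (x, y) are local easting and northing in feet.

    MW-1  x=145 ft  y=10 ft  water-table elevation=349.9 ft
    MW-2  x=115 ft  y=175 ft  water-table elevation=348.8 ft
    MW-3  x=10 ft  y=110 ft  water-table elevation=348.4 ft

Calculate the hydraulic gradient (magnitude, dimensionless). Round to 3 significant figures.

Taking MW-1 as reference: MW-2−MW-1 = (-30, 165, -1.1); MW-3−MW-1 = (-135, 100, -1.5).
Solve a·Δx + b·Δy = Δh: det = (-30)·100 − (-135)·165 = 19275.
∂h/∂x = [(-1.1)·100 − (-1.5)·165] / 19275 = +0.007134
∂h/∂y = [(-30)·(-1.5) − (-135)·(-1.1)] / 19275 = -0.005370
|∇h| = √(0.007134² + -0.005370²) = 0.008929

0.00893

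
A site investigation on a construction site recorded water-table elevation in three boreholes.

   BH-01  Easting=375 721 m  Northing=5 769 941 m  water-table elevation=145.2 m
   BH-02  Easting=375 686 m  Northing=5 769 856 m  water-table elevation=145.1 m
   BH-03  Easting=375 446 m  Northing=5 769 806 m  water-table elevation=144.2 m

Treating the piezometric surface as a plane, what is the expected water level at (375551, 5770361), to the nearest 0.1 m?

144.4 m

Differences from BH-01: to BH-02 (Δx, Δy, Δh) = (-35, -85, -0.1); to BH-03 = (-275, -135, -1.0).
Determinant of the coordinate differences = (-35)·(-135) − (-275)·(-85) = -18650.
∂h/∂x = [(-0.1)·(-135) − (-1.0)·(-85)] / -18650 = +0.003834
∂h/∂y = [(-35)·(-1.0) − (-275)·(-0.1)] / -18650 = -0.0004021
h(375551, 5770361) = 145.2 + (+0.003834)·(-170) + (-0.0004021)·(420) = 145.2 -0.652 -0.169 = 144.379 m.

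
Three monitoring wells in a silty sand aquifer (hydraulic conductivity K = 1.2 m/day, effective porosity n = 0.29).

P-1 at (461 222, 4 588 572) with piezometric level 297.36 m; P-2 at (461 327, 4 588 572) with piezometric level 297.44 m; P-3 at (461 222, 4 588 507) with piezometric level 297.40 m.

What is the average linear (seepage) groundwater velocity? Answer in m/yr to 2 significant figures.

1.5 m/yr

∂h/∂x = (297.44 − 297.36) / (461327 − 461222) = +0.0007619
∂h/∂y = (297.40 − 297.36) / (4588507 − 4588572) = -0.0006154
|∇h| = √(0.0007619² + -0.0006154²) = 0.0009794
Seepage velocity v = K·i/n = 1.2 × 0.0009794 / 0.29 = 0.004053 m/day = 1.48 m/yr.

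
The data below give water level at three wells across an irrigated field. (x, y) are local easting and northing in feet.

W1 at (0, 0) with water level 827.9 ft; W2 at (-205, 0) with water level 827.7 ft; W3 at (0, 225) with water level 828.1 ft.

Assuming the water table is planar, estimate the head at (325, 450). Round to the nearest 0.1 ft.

∂h/∂x = (827.7 − 827.9) / (-205 − 0) = +0.0009756
∂h/∂y = (828.1 − 827.9) / (225 − 0) = +0.0008889
h(325, 450) = 827.9 + (+0.0009756)·(325) + (+0.0008889)·(450) = 827.9 +0.317 +0.400 = 828.617 ft.

828.6 ft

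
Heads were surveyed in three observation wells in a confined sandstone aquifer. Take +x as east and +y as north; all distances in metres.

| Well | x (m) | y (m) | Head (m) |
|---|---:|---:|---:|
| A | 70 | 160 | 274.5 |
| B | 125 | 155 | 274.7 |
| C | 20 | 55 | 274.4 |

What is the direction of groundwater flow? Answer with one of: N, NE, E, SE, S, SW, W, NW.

Differences from A: to B (Δx, Δy, Δh) = (55, -5, +0.2); to C = (-50, -105, -0.1).
Determinant of the coordinate differences = 55·(-105) − (-50)·(-5) = -6025.
∂h/∂x = [(+0.2)·(-105) − (-0.1)·(-5)] / -6025 = +0.003568
∂h/∂y = [55·(-0.1) − (-50)·(+0.2)] / -6025 = -0.0007469
Flow = −∇h = (-0.003568 east, +0.0007469 north), which points west.

W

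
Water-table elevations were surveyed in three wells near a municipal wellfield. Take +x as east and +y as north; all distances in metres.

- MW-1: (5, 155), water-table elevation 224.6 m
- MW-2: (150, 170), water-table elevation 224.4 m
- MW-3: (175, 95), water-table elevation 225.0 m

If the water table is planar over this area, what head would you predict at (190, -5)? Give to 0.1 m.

225.8 m

Differences from MW-1: to MW-2 (Δx, Δy, Δh) = (145, 15, -0.2); to MW-3 = (170, -60, +0.4).
Determinant of the coordinate differences = 145·(-60) − 170·15 = -11250.
∂h/∂x = [(-0.2)·(-60) − (+0.4)·15] / -11250 = -0.0005333
∂h/∂y = [145·(+0.4) − 170·(-0.2)] / -11250 = -0.008178
h(190, -5) = 224.6 + (-0.0005333)·(185) + (-0.008178)·(-160) = 224.6 -0.099 +1.308 = 225.810 m.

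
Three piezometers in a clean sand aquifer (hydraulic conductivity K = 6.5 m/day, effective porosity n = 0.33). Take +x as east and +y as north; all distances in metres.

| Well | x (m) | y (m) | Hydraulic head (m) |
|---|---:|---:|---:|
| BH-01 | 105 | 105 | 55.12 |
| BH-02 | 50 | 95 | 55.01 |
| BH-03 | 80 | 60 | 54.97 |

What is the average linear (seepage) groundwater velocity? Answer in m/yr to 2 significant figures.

21 m/yr

Taking BH-01 as reference: BH-02−BH-01 = (-55, -10, -0.11); BH-03−BH-01 = (-25, -45, -0.15).
Determinant of the coordinate differences = (-55)·(-45) − (-25)·(-10) = 2225.
∂h/∂x = [(-0.11)·(-45) − (-0.15)·(-10)] / 2225 = +0.001551
∂h/∂y = [(-55)·(-0.15) − (-25)·(-0.11)] / 2225 = +0.002472
|∇h| = √(0.001551² + 0.002472²) = 0.002918
Seepage velocity v = K·i/n = 6.5 × 0.002918 / 0.33 = 0.05748 m/day = 20.99 m/yr.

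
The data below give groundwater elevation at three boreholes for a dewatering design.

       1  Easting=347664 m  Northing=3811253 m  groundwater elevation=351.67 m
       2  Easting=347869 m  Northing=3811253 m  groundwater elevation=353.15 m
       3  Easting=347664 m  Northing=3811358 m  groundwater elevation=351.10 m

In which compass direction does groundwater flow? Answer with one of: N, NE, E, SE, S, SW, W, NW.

NW

∂h/∂x = (353.15 − 351.67) / (347869 − 347664) = +0.007220
∂h/∂y = (351.10 − 351.67) / (3811358 − 3811253) = -0.005429
Flow = −∇h = (-0.007220 east, +0.005429 north), which points northwest.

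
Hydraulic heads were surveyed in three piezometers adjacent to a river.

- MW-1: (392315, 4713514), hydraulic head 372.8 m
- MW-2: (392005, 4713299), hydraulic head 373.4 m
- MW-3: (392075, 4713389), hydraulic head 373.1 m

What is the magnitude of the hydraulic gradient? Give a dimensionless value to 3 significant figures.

Taking MW-1 as reference: MW-2−MW-1 = (-310, -215, +0.6); MW-3−MW-1 = (-240, -125, +0.3).
Solve a·Δx + b·Δy = Δh: det = (-310)·(-125) − (-240)·(-215) = -12850.
∂h/∂x = [(+0.6)·(-125) − (+0.3)·(-215)] / -12850 = +0.0008171
∂h/∂y = [(-310)·(+0.3) − (-240)·(+0.6)] / -12850 = -0.003969
|∇h| = √(0.0008171² + -0.003969²) = 0.004052

0.00405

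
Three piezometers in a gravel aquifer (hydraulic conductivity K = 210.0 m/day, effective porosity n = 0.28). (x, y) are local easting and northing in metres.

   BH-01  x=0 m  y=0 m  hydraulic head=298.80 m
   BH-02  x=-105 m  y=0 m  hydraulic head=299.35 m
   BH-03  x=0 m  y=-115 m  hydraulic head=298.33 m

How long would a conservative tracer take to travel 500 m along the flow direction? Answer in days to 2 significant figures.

∂h/∂x = (299.35 − 298.80) / (-105 − 0) = -0.005238
∂h/∂y = (298.33 − 298.80) / (-115 − 0) = +0.004087
|∇h| = √(-0.005238² + 0.004087²) = 0.006644
Seepage velocity v = K·i/n = 210.0 × 0.006644 / 0.28 = 4.983 m/day.
t = 500 / 4.983 = 100.3 days.

100 days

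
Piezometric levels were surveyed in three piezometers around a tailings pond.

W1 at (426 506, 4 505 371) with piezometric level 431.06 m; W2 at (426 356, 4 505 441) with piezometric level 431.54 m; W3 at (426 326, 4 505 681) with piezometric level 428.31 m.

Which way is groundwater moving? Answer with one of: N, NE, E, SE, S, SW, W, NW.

Taking W1 as reference: W2−W1 = (-150, 70, +0.48); W3−W1 = (-180, 310, -2.75).
Solve a·Δx + b·Δy = Δh: det = (-150)·310 − (-180)·70 = -33900.
∂h/∂x = [(+0.48)·310 − (-2.75)·70] / -33900 = -0.01007
∂h/∂y = [(-150)·(-2.75) − (-180)·(+0.48)] / -33900 = -0.01472
Flow = −∇h = (+0.01007 east, +0.01472 north), which points northeast.

NE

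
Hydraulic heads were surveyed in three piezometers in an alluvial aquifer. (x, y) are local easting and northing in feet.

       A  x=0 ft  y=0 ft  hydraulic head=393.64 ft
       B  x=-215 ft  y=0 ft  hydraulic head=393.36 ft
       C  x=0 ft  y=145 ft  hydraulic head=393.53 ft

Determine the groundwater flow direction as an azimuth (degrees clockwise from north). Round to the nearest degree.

∂h/∂x = (393.36 − 393.64) / (-215 − 0) = +0.001302
∂h/∂y = (393.53 − 393.64) / (145 − 0) = -0.0007586
Flow direction (−∇h) has components (-0.001302 E, +0.0007586 N).
Azimuth = atan2(E, N) = atan2(-0.001302, +0.0007586) = 300.2° ≈ 300°.

300°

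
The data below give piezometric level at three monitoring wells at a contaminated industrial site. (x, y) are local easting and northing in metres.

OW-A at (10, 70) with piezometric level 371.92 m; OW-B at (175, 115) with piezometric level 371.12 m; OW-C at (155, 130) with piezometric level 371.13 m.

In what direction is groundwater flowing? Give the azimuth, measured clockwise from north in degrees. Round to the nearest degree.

Differences from OW-A: to OW-B (Δx, Δy, Δh) = (165, 45, -0.80); to OW-C = (145, 60, -0.79).
Solve a·Δx + b·Δy = Δh: det = 165·60 − 145·45 = 3375.
∂h/∂x = [(-0.80)·60 − (-0.79)·45] / 3375 = -0.003689
∂h/∂y = [165·(-0.79) − 145·(-0.80)] / 3375 = -0.004252
Flow direction (−∇h) has components (+0.003689 E, +0.004252 N).
Azimuth = atan2(E, N) = atan2(+0.003689, +0.004252) = 40.9° ≈ 041°.

041°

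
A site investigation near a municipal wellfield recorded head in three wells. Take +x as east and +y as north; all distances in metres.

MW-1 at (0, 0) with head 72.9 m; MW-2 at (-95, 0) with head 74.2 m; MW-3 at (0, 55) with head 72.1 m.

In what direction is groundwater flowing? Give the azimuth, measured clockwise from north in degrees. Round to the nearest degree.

∂h/∂x = (74.2 − 72.9) / (-95 − 0) = -0.01368
∂h/∂y = (72.1 − 72.9) / (55 − 0) = -0.01455
Flow direction (−∇h) has components (+0.01368 E, +0.01455 N).
Azimuth = atan2(E, N) = atan2(+0.01368, +0.01455) = 43.3° ≈ 043°.

043°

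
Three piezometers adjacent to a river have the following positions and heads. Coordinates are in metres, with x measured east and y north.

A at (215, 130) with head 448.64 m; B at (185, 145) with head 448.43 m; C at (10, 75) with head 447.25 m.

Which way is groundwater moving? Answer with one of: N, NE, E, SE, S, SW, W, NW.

Differences from A: to B (Δx, Δy, Δh) = (-30, 15, -0.21); to C = (-205, -55, -1.39).
Determinant of the coordinate differences = (-30)·(-55) − (-205)·15 = 4725.
∂h/∂x = [(-0.21)·(-55) − (-1.39)·15] / 4725 = +0.006857
∂h/∂y = [(-30)·(-1.39) − (-205)·(-0.21)] / 4725 = -0.0002857
Flow = −∇h = (-0.006857 east, +0.0002857 north), which points west.

W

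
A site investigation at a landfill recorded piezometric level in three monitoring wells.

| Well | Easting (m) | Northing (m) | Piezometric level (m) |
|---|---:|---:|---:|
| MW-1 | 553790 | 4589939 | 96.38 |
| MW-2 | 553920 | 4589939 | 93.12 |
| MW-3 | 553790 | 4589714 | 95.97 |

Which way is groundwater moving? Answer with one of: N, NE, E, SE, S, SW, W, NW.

E

∂h/∂x = (93.12 − 96.38) / (553920 − 553790) = -0.02508
∂h/∂y = (95.97 − 96.38) / (4589714 − 4589939) = +0.001822
Flow = −∇h = (+0.02508 east, -0.001822 north), which points east.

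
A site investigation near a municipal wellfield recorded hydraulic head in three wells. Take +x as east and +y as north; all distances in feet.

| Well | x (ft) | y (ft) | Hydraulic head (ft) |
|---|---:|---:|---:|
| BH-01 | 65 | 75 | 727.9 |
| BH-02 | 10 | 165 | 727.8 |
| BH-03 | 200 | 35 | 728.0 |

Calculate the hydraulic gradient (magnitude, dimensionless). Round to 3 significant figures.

0.000948

With h = a·x + b·y + c and BH-01 as origin, the differences give:
  (-55)·a + 90·b = -0.1
  135·a + (-40)·b = +0.1
Eliminate b (×(-40) and ×90, subtract): -9950·a = -5.00 → a = ∂h/∂x = +0.0005025
Back-substitute: b = ∂h/∂y = -0.0008040.
|∇h| = √(0.0005025² + -0.0008040²) = 0.0009481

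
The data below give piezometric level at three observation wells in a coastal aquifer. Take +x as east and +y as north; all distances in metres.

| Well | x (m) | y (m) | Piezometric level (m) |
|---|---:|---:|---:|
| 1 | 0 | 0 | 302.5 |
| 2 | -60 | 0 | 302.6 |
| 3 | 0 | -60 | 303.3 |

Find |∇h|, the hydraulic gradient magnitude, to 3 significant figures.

∂h/∂x = (302.6 − 302.5) / (-60 − 0) = -0.001667
∂h/∂y = (303.3 − 302.5) / (-60 − 0) = -0.01333
|∇h| = √(-0.001667² + -0.01333²) = 0.01343

0.0134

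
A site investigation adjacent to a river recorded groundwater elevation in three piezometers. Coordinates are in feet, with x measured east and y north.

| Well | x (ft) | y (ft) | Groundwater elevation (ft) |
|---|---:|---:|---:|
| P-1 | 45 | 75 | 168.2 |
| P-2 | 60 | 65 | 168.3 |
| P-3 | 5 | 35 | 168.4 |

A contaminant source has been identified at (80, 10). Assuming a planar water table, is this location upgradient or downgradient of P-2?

Three-point gradient (reference P-1): Δ to P-2 = (15, -10, +0.1), Δ to P-3 = (-40, -40, +0.2).
∂h/∂x = +0.002000, ∂h/∂y = -0.007000 (det = -1000).
Head at (80, 10) = 168.2 + (+0.002000)·(35) + (-0.007000)·(-65) = 168.73 ft.
That is higher than the 168.3 ft at P-2, so the point is upgradient.

upgradient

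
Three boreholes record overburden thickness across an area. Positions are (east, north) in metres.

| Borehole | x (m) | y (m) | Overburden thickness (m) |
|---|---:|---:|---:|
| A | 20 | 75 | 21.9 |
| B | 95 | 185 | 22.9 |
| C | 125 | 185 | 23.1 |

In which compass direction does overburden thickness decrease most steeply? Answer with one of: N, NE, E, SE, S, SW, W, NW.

With d = a·x + b·y + c and A as origin, the differences give:
  75·a + 110·b = +1.0
  105·a + 110·b = +1.2
Eliminate b (×110 and ×110, subtract): -3300·a = -22.00 → a = ∂d/∂x = +0.006667
Back-substitute: b = ∂d/∂y = +0.004545.
Steepest decrease is along −∇f = (-0.006667 E, -0.004545 N) → southwest.

SW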